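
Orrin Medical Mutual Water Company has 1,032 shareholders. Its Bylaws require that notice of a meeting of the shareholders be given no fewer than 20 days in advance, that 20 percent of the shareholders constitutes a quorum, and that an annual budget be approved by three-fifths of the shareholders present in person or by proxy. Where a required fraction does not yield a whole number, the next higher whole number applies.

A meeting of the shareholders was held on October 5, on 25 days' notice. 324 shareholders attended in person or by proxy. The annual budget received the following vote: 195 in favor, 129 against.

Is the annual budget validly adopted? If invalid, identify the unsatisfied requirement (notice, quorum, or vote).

Notice: 25 days given; 20 required. Satisfied.
Quorum: 20% of 1,032 = 206.40, rounded up to 207; 324 present. Satisfied.
Vote: requires three-fifths of those present (324); 3/5 of 324 = 194.40, rounded up to 195, so 195 needed; 195 in favor. Satisfied.

Valid — all requirements satisfied.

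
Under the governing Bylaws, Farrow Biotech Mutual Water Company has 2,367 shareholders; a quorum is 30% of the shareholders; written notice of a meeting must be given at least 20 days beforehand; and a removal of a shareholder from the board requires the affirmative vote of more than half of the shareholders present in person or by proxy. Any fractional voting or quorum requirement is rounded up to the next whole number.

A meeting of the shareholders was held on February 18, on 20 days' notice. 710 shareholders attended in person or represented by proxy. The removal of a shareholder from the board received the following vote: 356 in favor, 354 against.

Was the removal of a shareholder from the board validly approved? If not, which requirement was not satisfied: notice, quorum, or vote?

Invalid — quorum requirement not satisfied.

Notice: 20 days given; 20 required. Satisfied.
Quorum: 30% of 2,367 = 710.10, rounded up to 711; 710 present. Not satisfied.
Vote: requires a majority of those present (710); a majority of 710 is 356, so 356 needed; 356 in favor. Satisfied.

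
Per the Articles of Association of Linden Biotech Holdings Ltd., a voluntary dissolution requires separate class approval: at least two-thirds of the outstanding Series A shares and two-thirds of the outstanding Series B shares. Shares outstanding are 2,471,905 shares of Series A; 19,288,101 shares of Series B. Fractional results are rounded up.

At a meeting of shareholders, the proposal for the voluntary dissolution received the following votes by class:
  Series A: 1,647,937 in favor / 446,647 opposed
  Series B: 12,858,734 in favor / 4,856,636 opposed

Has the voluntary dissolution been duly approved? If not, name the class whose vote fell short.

Series A: 2/3 of 2471905 = 1647936.67, rounded up to 1647937; 1,647,937 required, 1,647,937 in favor — approved.
Series B: 2/3 of 19288101 = 12858734; 12,858,734 required, 12,858,734 in favor — approved.

Approved — every class gave the required vote.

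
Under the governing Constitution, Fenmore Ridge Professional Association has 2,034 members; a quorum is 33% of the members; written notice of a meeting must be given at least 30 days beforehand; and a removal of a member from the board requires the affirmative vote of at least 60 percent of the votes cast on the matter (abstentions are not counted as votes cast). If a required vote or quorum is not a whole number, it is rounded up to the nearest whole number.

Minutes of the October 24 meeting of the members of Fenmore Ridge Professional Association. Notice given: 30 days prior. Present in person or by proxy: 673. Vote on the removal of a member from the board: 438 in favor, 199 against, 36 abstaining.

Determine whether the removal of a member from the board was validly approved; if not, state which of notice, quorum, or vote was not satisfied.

Notice: 30 days given; 30 required. Satisfied.
Quorum: 33% of 2,034 = 671.22, rounded up to 672; 673 present. Satisfied.
Vote: requires three-fifths of the votes cast (673 − 36 abstaining = 637); 3/5 of 637 = 382.20, rounded up to 383, so 383 needed; 438 in favor. Satisfied.

Valid — all requirements satisfied.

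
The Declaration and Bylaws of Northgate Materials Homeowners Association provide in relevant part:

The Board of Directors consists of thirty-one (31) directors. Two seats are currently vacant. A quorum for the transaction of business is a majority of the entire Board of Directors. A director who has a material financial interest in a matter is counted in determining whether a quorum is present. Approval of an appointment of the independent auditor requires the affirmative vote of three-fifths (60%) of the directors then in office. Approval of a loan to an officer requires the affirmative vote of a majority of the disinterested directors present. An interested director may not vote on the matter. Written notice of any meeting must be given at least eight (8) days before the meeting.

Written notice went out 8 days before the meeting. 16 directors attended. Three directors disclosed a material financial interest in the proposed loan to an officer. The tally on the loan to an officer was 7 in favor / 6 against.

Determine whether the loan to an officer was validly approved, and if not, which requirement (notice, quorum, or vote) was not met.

Notice: 8 days given; 8 required (8 ≥ 8). Satisfied.
Quorum: 16 present (interested directors count toward quorum); quorum is 16. Satisfied.
Vote: the loan to an officer requires a majority of the disinterested directors present (16 − 3 = 13). A majority of 13 is 7, so 7 affirmative votes are needed; 7 voted in favor. Satisfied.

Valid — all requirements satisfied.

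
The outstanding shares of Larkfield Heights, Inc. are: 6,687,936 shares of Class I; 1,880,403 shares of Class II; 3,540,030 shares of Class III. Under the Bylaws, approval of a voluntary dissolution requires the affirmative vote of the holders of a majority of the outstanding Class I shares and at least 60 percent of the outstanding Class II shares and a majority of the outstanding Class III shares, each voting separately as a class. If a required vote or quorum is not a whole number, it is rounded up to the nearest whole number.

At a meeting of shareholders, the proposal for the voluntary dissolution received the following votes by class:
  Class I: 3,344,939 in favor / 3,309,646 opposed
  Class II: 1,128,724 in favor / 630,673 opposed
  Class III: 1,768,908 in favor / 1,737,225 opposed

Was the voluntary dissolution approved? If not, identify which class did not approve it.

Class I: a majority of 6687936 is 3343969; 3,343,969 required, 3,344,939 in favor — approved.
Class II: 3/5 of 1880403 = 1128241.80, rounded up to 1128242; 1,128,242 required, 1,128,724 in favor — approved.
Class III: a majority of 3540030 is 1770016; 1,770,016 required, 1,768,908 in favor — not approved.

Not approved — the Class III shares did not give the required vote.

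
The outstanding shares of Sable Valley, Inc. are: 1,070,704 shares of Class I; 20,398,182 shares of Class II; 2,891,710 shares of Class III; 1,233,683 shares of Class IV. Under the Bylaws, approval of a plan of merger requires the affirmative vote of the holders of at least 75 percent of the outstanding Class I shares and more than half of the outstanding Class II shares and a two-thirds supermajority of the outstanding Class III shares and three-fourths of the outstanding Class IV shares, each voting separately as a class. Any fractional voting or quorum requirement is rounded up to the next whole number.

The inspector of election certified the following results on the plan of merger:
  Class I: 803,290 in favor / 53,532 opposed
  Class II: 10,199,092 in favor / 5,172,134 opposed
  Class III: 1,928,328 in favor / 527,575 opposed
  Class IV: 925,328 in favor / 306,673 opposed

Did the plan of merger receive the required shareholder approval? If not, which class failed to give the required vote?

Approved — every class gave the required vote.

Class I: 3/4 of 1070704 = 803028; 803,028 required, 803,290 in favor — approved.
Class II: a majority of 20398182 is 10199092; 10,199,092 required, 10,199,092 in favor — approved.
Class III: 2/3 of 2891710 = 1927806.67, rounded up to 1927807; 1,927,807 required, 1,928,328 in favor — approved.
Class IV: 3/4 of 1233683 = 925262.25, rounded up to 925263; 925,263 required, 925,328 in favor — approved.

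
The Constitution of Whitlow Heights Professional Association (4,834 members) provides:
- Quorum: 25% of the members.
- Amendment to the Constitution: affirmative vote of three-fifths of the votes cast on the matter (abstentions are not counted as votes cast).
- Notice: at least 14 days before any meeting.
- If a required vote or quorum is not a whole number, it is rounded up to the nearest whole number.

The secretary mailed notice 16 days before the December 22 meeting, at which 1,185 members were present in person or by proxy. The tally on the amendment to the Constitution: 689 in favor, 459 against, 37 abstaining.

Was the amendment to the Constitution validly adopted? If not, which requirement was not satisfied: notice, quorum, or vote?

Invalid — quorum requirement not satisfied.

Notice: 16 days given; 14 required. Satisfied.
Quorum: 25% of 4,834 = 1,208.50, rounded up to 1,209; 1,185 present. Not satisfied.
Vote: requires three-fifths of the votes cast (1,185 − 37 abstaining = 1,148); 3/5 of 1148 = 688.80, rounded up to 689, so 689 needed; 689 in favor. Satisfied.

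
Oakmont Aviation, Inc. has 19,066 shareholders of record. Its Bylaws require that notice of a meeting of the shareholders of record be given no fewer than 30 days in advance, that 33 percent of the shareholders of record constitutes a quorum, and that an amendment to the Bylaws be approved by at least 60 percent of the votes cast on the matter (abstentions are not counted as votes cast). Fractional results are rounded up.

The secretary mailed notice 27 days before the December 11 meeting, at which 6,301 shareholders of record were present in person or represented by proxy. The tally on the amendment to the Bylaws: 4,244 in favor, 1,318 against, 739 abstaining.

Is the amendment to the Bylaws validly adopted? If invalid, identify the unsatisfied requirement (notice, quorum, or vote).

Invalid — notice requirement not satisfied.

Notice: 27 days given; 30 required. Not satisfied.
Quorum: 33% of 19,066 = 6,291.78, rounded up to 6,292; 6,301 present. Satisfied.
Vote: requires three-fifths of the votes cast (6,301 − 739 abstaining = 5,562); 3/5 of 5562 = 3337.20, rounded up to 3338, so 3,338 needed; 4,244 in favor. Satisfied.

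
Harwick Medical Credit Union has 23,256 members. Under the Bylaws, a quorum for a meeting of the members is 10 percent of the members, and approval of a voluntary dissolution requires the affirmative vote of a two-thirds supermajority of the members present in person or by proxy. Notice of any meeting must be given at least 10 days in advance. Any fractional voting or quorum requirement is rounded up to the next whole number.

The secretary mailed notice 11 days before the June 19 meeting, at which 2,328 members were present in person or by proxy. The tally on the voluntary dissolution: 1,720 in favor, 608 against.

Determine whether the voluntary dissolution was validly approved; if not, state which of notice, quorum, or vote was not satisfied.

Notice: 11 days given; 10 required. Satisfied.
Quorum: 10% of 23,256 = 2,325.60, rounded up to 2,326; 2,328 present. Satisfied.
Vote: requires two-thirds of those present (2,328); 2/3 of 2328 = 1552, so 1,552 needed; 1,720 in favor. Satisfied.

Valid — all requirements satisfied.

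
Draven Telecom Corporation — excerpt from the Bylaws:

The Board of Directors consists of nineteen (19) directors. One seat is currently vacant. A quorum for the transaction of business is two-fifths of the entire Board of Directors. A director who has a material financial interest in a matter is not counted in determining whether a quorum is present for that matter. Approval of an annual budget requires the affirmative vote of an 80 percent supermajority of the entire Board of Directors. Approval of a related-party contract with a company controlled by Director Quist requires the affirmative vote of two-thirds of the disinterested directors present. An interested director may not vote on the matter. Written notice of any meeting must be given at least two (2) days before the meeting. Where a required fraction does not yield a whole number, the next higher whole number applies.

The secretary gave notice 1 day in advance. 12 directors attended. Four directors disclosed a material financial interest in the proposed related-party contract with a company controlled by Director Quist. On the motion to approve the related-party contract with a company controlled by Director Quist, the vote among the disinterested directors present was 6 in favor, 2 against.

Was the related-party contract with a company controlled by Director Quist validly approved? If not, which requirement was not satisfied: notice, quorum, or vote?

Notice: 1 day given; 2 required (1 < 2). Not satisfied.
Quorum: 12 present, but the 4 interested directors do not count, leaving 8. Quorum is 8. Satisfied.
Vote: the related-party contract with a company controlled by Director Quist requires two-thirds of the disinterested directors present (12 − 4 = 8). 2/3 of 8 = 5.33, rounded up to 6, so 6 affirmative votes are needed; 6 voted in favor. Satisfied.

Invalid — notice requirement not satisfied.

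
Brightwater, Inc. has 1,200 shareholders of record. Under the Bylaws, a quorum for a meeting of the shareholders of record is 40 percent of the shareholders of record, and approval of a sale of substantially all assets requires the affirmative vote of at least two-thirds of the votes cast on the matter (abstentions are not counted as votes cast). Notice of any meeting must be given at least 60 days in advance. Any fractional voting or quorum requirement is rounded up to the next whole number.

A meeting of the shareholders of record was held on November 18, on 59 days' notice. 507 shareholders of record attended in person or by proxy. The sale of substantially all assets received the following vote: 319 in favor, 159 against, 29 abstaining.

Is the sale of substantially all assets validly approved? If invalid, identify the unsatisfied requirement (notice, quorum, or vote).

Notice: 59 days given; 60 required. Not satisfied.
Quorum: 40% of 1,200 = 480; 507 present. Satisfied.
Vote: requires two-thirds of the votes cast (507 − 29 abstaining = 478); 2/3 of 478 = 318.67, rounded up to 319, so 319 needed; 319 in favor. Satisfied.

Invalid — notice requirement not satisfied.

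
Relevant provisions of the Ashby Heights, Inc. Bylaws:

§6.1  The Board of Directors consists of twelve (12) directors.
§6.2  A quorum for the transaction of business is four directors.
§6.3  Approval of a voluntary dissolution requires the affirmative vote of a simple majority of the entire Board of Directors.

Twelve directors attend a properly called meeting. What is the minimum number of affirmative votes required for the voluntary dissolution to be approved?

7

The voluntary dissolution requires a majority of the entire Board of Directors (12).
A majority of 12 is 7.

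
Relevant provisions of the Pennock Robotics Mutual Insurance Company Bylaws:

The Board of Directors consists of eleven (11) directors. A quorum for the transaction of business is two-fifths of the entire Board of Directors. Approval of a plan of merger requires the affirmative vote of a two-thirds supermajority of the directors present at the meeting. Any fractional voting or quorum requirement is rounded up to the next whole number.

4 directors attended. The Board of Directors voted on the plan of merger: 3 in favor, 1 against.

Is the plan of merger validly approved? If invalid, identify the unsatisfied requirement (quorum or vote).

Quorum: 4 present; quorum is 5. Not satisfied.
Vote: the plan of merger requires two-thirds of the directors present (4). 2/3 of 4 = 2.67, rounded up to 3, so 3 affirmative votes are needed; 3 voted in favor. Satisfied. (Moot — without a quorum no business can be validly transacted.)

Invalid — quorum requirement not satisfied.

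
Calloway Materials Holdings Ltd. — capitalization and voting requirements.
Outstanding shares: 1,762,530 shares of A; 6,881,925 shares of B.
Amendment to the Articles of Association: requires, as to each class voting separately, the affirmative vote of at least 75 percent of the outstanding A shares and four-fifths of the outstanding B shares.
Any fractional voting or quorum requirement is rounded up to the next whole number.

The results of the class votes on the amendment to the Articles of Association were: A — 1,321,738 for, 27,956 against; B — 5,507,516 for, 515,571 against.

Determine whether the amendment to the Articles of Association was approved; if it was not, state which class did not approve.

Not approved — the A shares did not give the required vote.

A: 3/4 of 1762530 = 1321897.50, rounded up to 1321898; 1,321,898 required, 1,321,738 in favor — not approved.
B: 4/5 of 6881925 = 5505540; 5,505,540 required, 5,507,516 in favor — approved.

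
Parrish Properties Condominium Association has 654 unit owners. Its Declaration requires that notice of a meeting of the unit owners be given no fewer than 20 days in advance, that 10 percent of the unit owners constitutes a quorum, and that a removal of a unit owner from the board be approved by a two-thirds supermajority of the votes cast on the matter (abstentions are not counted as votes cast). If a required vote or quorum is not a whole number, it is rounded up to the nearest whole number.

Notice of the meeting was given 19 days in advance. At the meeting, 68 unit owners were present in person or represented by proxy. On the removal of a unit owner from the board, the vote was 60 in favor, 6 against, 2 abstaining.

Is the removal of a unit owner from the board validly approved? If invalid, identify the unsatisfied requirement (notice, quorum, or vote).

Notice: 19 days given; 20 required. Not satisfied.
Quorum: 10% of 654 = 65.40, rounded up to 66; 68 present. Satisfied.
Vote: requires two-thirds of the votes cast (68 − 2 abstaining = 66); 2/3 of 66 = 44, so 44 needed; 60 in favor. Satisfied.

Invalid — notice requirement not satisfied.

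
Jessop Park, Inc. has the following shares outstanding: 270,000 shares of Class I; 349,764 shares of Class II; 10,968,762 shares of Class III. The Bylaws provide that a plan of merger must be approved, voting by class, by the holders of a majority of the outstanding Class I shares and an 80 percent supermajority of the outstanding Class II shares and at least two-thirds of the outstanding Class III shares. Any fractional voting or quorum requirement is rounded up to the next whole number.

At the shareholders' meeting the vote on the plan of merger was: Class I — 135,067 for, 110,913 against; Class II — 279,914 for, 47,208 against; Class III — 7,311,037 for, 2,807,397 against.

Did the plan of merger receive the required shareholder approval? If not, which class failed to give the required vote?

Class I: a majority of 270000 is 135001; 135,001 required, 135,067 in favor — approved.
Class II: 4/5 of 349764 = 279811.20, rounded up to 279812; 279,812 required, 279,914 in favor — approved.
Class III: 2/3 of 10968762 = 7312508; 7,312,508 required, 7,311,037 in favor — not approved.

Not approved — the Class III shares did not give the required vote.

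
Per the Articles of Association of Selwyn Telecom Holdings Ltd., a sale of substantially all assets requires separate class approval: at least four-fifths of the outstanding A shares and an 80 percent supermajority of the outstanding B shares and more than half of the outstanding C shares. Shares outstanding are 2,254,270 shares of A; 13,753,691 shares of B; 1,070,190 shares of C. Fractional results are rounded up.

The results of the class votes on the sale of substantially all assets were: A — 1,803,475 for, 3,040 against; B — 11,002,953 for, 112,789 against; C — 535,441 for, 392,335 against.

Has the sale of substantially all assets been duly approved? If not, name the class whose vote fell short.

Approved — every class gave the required vote.

A: 4/5 of 2254270 = 1803416; 1,803,416 required, 1,803,475 in favor — approved.
B: 4/5 of 13753691 = 11002952.80, rounded up to 11002953; 11,002,953 required, 11,002,953 in favor — approved.
C: a majority of 1070190 is 535096; 535,096 required, 535,441 in favor — approved.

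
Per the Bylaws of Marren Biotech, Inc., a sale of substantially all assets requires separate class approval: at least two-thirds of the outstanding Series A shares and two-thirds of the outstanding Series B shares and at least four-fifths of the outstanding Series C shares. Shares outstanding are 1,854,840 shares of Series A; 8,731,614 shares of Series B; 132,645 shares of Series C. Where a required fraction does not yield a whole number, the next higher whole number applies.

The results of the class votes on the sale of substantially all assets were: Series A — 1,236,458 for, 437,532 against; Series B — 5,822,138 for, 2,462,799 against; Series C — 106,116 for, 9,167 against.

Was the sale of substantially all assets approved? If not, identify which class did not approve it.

Not approved — the Series A shares did not give the required vote.

Series A: 2/3 of 1854840 = 1236560; 1,236,560 required, 1,236,458 in favor — not approved.
Series B: 2/3 of 8731614 = 5821076; 5,821,076 required, 5,822,138 in favor — approved.
Series C: 4/5 of 132645 = 106116; 106,116 required, 106,116 in favor — approved.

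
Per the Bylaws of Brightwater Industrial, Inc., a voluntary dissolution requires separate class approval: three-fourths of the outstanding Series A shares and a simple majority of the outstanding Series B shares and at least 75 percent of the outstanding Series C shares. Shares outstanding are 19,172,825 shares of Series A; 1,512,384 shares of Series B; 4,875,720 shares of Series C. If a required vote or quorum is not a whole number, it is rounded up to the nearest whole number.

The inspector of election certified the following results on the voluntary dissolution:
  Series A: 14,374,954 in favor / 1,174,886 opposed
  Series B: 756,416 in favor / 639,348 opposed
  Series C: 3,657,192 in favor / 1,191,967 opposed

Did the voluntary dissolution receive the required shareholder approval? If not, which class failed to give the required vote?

Series A: 3/4 of 19172825 = 14379618.75, rounded up to 14379619; 14,379,619 required, 14,374,954 in favor — not approved.
Series B: a majority of 1512384 is 756193; 756,193 required, 756,416 in favor — approved.
Series C: 3/4 of 4875720 = 3656790; 3,656,790 required, 3,657,192 in favor — approved.

Not approved — the Series A shares did not give the required vote.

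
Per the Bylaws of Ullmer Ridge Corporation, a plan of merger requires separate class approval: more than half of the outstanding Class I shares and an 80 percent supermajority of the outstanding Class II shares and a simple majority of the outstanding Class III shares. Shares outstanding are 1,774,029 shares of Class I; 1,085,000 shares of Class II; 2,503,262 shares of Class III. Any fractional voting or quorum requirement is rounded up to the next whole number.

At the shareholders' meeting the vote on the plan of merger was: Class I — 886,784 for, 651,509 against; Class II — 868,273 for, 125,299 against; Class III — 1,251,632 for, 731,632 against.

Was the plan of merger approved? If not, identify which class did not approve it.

Class I: a majority of 1774029 is 887015; 887,015 required, 886,784 in favor — not approved.
Class II: 4/5 of 1085000 = 868000; 868,000 required, 868,273 in favor — approved.
Class III: a majority of 2503262 is 1251632; 1,251,632 required, 1,251,632 in favor — approved.

Not approved — the Class I shares did not give the required vote.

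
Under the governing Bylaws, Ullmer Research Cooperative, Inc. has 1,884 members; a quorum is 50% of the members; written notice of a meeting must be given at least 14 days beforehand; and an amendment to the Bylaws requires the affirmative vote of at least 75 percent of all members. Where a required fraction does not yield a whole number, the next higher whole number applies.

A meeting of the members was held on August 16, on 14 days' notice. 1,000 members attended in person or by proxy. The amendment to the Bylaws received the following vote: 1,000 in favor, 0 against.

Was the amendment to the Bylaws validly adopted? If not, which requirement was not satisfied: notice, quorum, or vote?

Invalid — vote requirement not satisfied.

Notice: 14 days given; 14 required. Satisfied.
Quorum: 50% of 1,884 = 942; 1,000 present. Satisfied.
Vote: requires three-fourths of all members (1,884); 3/4 of 1884 = 1413, so 1,413 needed; 1,000 in favor. Not satisfied.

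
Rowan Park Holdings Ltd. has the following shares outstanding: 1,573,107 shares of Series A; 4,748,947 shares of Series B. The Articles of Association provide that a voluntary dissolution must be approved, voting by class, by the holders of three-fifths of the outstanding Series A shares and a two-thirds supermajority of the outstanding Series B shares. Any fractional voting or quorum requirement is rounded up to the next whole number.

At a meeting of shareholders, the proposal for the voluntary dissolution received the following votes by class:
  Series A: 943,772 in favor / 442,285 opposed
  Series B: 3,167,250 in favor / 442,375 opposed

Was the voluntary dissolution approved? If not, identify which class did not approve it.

Not approved — the Series A shares did not give the required vote.

Series A: 3/5 of 1573107 = 943864.20, rounded up to 943865; 943,865 required, 943,772 in favor — not approved.
Series B: 2/3 of 4748947 = 3165964.67, rounded up to 3165965; 3,165,965 required, 3,167,250 in favor — approved.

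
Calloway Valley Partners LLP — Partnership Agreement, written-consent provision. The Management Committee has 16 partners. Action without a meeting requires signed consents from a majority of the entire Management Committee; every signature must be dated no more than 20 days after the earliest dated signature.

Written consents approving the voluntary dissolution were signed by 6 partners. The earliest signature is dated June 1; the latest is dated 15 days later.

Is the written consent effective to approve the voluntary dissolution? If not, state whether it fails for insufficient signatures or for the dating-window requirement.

Signatures required: a majority of 16 — a majority of 16 is 9, so 9 needed; 6 signed. Insufficient.
Dating window: the latest signature is 15 days after the earliest; the limit is 20 days. Within the window.

Not effective — insufficient signatures.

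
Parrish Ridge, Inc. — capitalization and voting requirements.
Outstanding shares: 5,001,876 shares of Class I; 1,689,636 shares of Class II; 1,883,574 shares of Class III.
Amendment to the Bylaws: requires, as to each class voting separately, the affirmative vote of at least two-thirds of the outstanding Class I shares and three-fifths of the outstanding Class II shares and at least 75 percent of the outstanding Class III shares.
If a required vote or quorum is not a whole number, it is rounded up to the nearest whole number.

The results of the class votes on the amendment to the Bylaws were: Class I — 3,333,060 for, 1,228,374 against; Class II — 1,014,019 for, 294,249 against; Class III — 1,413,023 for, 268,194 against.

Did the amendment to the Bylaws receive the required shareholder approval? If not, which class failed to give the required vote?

Not approved — the Class I shares did not give the required vote.

Class I: 2/3 of 5001876 = 3334584; 3,334,584 required, 3,333,060 in favor — not approved.
Class II: 3/5 of 1689636 = 1013781.60, rounded up to 1013782; 1,013,782 required, 1,014,019 in favor — approved.
Class III: 3/4 of 1883574 = 1412680.50, rounded up to 1412681; 1,412,681 required, 1,413,023 in favor — approved.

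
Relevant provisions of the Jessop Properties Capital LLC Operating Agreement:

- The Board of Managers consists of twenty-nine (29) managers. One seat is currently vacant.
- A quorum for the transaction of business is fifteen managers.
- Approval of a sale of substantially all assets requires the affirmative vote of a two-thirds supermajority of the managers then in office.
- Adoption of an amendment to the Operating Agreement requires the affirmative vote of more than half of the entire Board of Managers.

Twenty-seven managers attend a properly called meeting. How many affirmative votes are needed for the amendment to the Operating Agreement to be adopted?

15

The amendment to the Operating Agreement requires a majority of the entire Board of Managers (29).
A majority of 29 is 15.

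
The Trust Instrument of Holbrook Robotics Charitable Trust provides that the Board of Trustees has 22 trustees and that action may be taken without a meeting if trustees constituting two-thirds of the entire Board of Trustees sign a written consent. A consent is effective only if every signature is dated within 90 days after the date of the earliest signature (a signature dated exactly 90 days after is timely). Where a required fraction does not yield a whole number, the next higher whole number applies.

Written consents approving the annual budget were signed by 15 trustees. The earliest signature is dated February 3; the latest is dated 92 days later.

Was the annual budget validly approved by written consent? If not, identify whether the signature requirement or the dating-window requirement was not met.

Not effective — dating-window requirement not satisfied.

Signatures required: two-thirds of 22 — 2/3 of 22 = 14.67, rounded up to 15, so 15 needed; 15 signed. Sufficient.
Dating window: the latest signature is 92 days after the earliest; the limit is 90 days. Outside the window.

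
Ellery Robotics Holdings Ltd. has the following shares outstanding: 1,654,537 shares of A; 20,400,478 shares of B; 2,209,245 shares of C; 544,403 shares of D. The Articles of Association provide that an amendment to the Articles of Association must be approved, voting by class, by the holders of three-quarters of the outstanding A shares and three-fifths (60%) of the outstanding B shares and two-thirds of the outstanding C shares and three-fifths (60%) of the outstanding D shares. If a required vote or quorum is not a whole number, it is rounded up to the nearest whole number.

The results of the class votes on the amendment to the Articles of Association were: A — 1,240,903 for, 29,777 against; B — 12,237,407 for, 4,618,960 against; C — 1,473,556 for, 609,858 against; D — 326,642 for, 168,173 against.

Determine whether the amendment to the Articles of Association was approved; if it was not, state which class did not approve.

Not approved — the B shares did not give the required vote.

A: 3/4 of 1654537 = 1240902.75, rounded up to 1240903; 1,240,903 required, 1,240,903 in favor — approved.
B: 3/5 of 20400478 = 12240286.80, rounded up to 12240287; 12,240,287 required, 12,237,407 in favor — not approved.
C: 2/3 of 2209245 = 1472830; 1,472,830 required, 1,473,556 in favor — approved.
D: 3/5 of 544403 = 326641.80, rounded up to 326642; 326,642 required, 326,642 in favor — approved.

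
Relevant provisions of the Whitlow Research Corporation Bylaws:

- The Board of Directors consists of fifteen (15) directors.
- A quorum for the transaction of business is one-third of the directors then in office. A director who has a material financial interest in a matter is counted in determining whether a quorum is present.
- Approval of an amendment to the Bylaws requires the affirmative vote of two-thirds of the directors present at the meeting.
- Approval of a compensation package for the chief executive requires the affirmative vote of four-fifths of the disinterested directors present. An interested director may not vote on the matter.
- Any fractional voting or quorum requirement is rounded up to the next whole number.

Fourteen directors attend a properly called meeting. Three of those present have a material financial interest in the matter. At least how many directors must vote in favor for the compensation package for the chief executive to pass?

9

The compensation package for the chief executive requires four-fifths of the disinterested directors present (14 − 3 = 11).
4/5 of 11 = 8.80, rounded up to 9.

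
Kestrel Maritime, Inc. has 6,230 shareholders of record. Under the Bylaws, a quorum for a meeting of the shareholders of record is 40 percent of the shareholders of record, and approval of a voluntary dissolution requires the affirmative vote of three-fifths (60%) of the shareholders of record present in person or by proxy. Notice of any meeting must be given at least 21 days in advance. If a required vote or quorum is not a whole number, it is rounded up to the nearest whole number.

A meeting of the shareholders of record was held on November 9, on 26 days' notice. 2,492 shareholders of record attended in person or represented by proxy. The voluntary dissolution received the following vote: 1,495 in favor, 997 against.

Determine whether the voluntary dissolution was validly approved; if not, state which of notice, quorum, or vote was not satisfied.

Notice: 26 days given; 21 required. Satisfied.
Quorum: 40% of 6,230 = 2,492; 2,492 present. Satisfied.
Vote: requires three-fifths of those present (2,492); 3/5 of 2492 = 1495.20, rounded up to 1496, so 1,496 needed; 1,495 in favor. Not satisfied.

Invalid — vote requirement not satisfied.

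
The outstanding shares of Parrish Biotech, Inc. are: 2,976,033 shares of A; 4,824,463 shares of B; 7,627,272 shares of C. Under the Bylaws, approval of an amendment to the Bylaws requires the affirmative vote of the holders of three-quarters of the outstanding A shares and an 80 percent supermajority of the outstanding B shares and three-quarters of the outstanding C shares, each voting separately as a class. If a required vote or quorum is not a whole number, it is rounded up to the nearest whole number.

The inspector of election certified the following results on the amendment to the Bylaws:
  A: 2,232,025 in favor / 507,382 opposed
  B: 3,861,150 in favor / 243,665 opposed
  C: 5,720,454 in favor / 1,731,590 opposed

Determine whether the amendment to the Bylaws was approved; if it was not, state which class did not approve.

A: 3/4 of 2976033 = 2232024.75, rounded up to 2232025; 2,232,025 required, 2,232,025 in favor — approved.
B: 4/5 of 4824463 = 3859570.40, rounded up to 3859571; 3,859,571 required, 3,861,150 in favor — approved.
C: 3/4 of 7627272 = 5720454; 5,720,454 required, 5,720,454 in favor — approved.

Approved — every class gave the required vote.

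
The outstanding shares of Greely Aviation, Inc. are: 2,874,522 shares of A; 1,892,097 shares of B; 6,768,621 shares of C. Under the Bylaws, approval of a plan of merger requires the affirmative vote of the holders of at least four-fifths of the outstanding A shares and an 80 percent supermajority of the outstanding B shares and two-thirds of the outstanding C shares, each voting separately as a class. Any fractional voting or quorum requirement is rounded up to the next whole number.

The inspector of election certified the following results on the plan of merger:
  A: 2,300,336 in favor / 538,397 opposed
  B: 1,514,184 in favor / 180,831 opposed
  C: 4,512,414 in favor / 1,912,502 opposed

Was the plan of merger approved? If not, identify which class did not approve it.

A: 4/5 of 2874522 = 2299617.60, rounded up to 2299618; 2,299,618 required, 2,300,336 in favor — approved.
B: 4/5 of 1892097 = 1513677.60, rounded up to 1513678; 1,513,678 required, 1,514,184 in favor — approved.
C: 2/3 of 6768621 = 4512414; 4,512,414 required, 4,512,414 in favor — approved.

Approved — every class gave the required vote.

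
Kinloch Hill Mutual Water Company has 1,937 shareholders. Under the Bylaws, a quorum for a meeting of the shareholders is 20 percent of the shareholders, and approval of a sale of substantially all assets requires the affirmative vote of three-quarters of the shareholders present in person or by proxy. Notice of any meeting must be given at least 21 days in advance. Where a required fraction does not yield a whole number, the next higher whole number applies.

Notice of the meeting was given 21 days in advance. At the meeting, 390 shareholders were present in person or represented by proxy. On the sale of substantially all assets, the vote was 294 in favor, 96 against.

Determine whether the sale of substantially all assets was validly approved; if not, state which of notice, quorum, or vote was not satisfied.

Valid — all requirements satisfied.

Notice: 21 days given; 21 required. Satisfied.
Quorum: 20% of 1,937 = 387.40, rounded up to 388; 390 present. Satisfied.
Vote: requires three-fourths of those present (390); 3/4 of 390 = 292.50, rounded up to 293, so 293 needed; 294 in favor. Satisfied.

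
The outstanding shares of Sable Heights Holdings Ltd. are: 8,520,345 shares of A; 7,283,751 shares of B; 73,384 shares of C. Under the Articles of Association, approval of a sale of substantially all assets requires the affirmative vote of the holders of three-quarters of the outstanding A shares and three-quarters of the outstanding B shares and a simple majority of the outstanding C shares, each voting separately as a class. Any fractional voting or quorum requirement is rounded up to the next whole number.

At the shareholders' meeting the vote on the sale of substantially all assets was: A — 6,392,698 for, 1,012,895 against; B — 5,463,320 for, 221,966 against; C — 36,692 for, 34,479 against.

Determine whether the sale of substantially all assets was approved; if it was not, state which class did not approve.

A: 3/4 of 8520345 = 6390258.75, rounded up to 6390259; 6,390,259 required, 6,392,698 in favor — approved.
B: 3/4 of 7283751 = 5462813.25, rounded up to 5462814; 5,462,814 required, 5,463,320 in favor — approved.
C: a majority of 73384 is 36693; 36,693 required, 36,692 in favor — not approved.

Not approved — the C shares did not give the required vote.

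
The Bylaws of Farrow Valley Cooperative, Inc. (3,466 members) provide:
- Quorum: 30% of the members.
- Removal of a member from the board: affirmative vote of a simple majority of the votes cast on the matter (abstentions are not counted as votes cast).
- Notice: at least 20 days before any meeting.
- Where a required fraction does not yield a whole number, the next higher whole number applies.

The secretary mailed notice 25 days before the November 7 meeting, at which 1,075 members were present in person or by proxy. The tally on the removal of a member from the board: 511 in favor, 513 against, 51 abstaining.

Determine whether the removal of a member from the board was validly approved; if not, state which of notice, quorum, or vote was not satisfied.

Invalid — vote requirement not satisfied.

Notice: 25 days given; 20 required. Satisfied.
Quorum: 30% of 3,466 = 1,039.80, rounded up to 1,040; 1,075 present. Satisfied.
Vote: requires a majority of the votes cast (1,075 − 51 abstaining = 1,024); a majority of 1024 is 513, so 513 needed; 511 in favor. Not satisfied.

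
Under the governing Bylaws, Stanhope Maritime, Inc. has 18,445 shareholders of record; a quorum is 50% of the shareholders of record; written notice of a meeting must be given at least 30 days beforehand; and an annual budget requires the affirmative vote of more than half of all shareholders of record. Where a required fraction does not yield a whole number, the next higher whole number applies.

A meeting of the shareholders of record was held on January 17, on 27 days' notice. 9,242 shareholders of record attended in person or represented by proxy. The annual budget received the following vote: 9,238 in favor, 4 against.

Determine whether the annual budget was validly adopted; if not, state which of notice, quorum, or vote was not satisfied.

Invalid — notice requirement not satisfied.

Notice: 27 days given; 30 required. Not satisfied.
Quorum: 50% of 18,445 = 9,222.50, rounded up to 9,223; 9,242 present. Satisfied.
Vote: requires a majority of all shareholders of record (18,445); a majority of 18445 is 9223, so 9,223 needed; 9,238 in favor. Satisfied.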